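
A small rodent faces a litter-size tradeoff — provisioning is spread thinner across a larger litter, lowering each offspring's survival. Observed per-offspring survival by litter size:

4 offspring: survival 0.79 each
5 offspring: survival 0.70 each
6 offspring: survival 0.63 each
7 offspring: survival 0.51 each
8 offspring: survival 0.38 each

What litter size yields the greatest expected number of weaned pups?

6

Expected weaned pups = c × s(c):
  c=4: 4 × 0.79 = 3.160
  c=5: 5 × 0.70 = 3.500
  c=6: 6 × 0.63 = 3.780
  c=7: 7 × 0.51 = 3.570
  c=8: 8 × 0.38 = 3.040
Maximum at c = 6 (3.780 weaned pups).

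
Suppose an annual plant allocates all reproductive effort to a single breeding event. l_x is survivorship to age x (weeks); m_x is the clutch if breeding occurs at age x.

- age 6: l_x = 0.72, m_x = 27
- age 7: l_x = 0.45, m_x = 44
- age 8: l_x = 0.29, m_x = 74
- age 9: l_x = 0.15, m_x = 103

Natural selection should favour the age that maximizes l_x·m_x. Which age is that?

8

Expected offspring if breeding at age x = l_x × m_x:
  age 6: 0.72 × 27 = 19.440
  age 7: 0.45 × 44 = 19.800
  age 8: 0.29 × 74 = 21.460
  age 9: 0.15 × 103 = 15.450
Maximum at age 8 (21.460).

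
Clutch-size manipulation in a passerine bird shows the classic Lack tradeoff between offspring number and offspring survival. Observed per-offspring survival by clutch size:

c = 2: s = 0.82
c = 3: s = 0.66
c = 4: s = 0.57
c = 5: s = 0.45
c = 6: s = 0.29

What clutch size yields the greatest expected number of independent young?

Expected independent young = c × s(c):
  c=2: 2 × 0.82 = 1.640
  c=3: 3 × 0.66 = 1.980
  c=4: 4 × 0.57 = 2.280
  c=5: 5 × 0.45 = 2.250
  c=6: 6 × 0.29 = 1.740
Maximum at c = 4 (2.280 independent young).

4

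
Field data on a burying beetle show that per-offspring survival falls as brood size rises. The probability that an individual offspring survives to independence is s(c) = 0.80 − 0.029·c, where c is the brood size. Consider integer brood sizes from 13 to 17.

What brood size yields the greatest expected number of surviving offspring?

Expected surviving offspring = c × s(c):
  c=13: 13 × 0.423 = 5.499
  c=14: 14 × 0.394 = 5.516
  c=15: 15 × 0.365 = 5.475
  c=16: 16 × 0.336 = 5.376
  c=17: 17 × 0.307 = 5.219
Maximum at c = 14 (5.516 surviving offspring).

14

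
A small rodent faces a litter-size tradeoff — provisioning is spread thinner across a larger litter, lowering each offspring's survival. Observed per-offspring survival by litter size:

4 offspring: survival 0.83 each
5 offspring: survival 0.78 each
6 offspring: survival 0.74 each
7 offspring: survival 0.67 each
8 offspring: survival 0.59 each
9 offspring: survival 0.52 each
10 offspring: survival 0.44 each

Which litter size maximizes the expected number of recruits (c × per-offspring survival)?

Expected recruits = c × s(c):
  c=4: 4 × 0.83 = 3.320
  c=5: 5 × 0.78 = 3.900
  c=6: 6 × 0.74 = 4.440
  c=7: 7 × 0.67 = 4.690
  c=8: 8 × 0.59 = 4.720
  c=9: 9 × 0.52 = 4.680
  c=10: 10 × 0.44 = 4.400
Maximum at c = 8 (4.720 recruits).

8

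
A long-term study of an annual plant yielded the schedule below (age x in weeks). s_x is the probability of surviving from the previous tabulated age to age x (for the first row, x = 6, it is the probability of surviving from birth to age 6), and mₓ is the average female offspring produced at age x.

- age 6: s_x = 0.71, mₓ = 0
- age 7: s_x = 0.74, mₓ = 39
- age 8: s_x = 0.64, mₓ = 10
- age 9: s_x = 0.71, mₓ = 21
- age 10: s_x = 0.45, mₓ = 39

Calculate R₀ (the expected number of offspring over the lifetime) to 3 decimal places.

33.057

Survivorship from birth: l_x = s_6·s_7·…·s_x.
  l_6 = 0.71000
  l_7 = 0.52540
  l_8 = 0.33626
  l_9 = 0.23874
  l_10 = 0.10743
R₀ = Σ l_x mₓ:
  age 6: 0.71000 × 0 = 0.0000
  age 7: 0.52540 × 39 = 20.4906
  age 8: 0.33626 × 10 = 3.3626
  age 9: 0.23874 × 21 = 5.0135
  age 10: 0.10743 × 39 = 4.1898
R₀ = 0.0000 + 20.4906 + 3.3626 + 5.0135 + 4.1898 = 33.0565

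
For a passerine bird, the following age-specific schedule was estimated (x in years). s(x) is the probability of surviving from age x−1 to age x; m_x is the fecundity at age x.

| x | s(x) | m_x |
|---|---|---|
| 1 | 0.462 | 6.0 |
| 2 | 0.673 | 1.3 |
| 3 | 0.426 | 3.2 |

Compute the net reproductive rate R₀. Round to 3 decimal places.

Survivorship from birth: l_x = s_1·s_2·…·s_x.
  l_1 = 0.46200
  l_2 = 0.31093
  l_3 = 0.13245
R₀ = Σ l_x m_x:
  age 1: 0.46200 × 6.0 = 2.7720
  age 2: 0.31093 × 1.3 = 0.4042
  age 3: 0.13245 × 3.2 = 0.4238
R₀ = 2.7720 + 0.4042 + 0.4238 = 3.6000

3.600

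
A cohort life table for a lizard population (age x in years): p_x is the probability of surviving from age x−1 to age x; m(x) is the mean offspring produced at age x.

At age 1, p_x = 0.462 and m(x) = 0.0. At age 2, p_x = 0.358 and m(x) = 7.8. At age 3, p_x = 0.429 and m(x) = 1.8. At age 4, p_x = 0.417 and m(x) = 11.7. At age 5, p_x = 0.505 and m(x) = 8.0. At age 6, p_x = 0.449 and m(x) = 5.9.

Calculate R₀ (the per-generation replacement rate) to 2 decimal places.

1.92

Survivorship from birth: l_x = p_1·p_2·…·p_x.
  l_1 = 0.46200
  l_2 = 0.16540
  l_3 = 0.07095
  l_4 = 0.02959
  l_5 = 0.01494
  l_6 = 0.00671
R₀ = Σ l_x m(x):
  age 1: 0.46200 × 0.0 = 0.0000
  age 2: 0.16540 × 7.8 = 1.2901
  age 3: 0.07095 × 1.8 = 0.1277
  age 4: 0.02959 × 11.7 = 0.3462
  age 5: 0.01494 × 8.0 = 0.1195
  age 6: 0.00671 × 5.9 = 0.0396
R₀ = 0.0000 + 1.2901 + 0.1277 + 0.3462 + 0.1195 + 0.0396 = 1.9231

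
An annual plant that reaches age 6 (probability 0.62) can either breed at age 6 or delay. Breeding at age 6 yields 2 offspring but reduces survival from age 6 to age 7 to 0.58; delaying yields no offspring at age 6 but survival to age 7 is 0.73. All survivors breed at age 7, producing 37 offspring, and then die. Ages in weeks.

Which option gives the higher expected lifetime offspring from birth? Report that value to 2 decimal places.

16.75

breed at age 6: R₀ = 0.62 × (2 + 0.58 × 37) = 0.62 × 23.4600 = 14.5452
delay to age 7: R₀ = 0.62 × (0.73 × 37) = 0.62 × 27.0100 = 16.7462
Higher: delay to age 7 (16.7462).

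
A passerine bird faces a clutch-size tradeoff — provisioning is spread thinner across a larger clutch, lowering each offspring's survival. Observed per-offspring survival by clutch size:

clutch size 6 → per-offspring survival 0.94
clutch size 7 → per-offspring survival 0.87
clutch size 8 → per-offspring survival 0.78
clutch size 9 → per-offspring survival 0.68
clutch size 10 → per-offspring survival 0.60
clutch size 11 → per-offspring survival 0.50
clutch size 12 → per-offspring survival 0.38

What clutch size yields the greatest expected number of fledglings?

8

Expected fledglings = c × s(c):
  c=6: 6 × 0.94 = 5.640
  c=7: 7 × 0.87 = 6.090
  c=8: 8 × 0.78 = 6.240
  c=9: 9 × 0.68 = 6.120
  c=10: 10 × 0.60 = 6.000
  c=11: 11 × 0.50 = 5.500
  c=12: 12 × 0.38 = 4.560
Maximum at c = 8 (6.240 fledglings).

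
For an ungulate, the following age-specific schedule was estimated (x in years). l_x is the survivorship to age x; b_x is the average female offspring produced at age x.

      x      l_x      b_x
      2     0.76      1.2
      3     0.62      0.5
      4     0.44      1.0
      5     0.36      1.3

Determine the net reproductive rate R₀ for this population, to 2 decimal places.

2.13

R₀ = Σ l_x b_x:
  age 2: 0.76 × 1.2 = 0.9120
  age 3: 0.62 × 0.5 = 0.3100
  age 4: 0.44 × 1.0 = 0.4400
  age 5: 0.36 × 1.3 = 0.4680
R₀ = 0.9120 + 0.3100 + 0.4400 + 0.4680 = 2.1300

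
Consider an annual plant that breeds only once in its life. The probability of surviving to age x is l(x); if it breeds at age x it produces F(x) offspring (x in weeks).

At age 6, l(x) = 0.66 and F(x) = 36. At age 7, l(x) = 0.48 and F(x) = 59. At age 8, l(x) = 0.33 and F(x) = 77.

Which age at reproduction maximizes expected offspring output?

7

Expected offspring if breeding at age x = l(x) × F(x):
  age 6: 0.66 × 36 = 23.760
  age 7: 0.48 × 59 = 28.320
  age 8: 0.33 × 77 = 25.410
Maximum at age 7 (28.320).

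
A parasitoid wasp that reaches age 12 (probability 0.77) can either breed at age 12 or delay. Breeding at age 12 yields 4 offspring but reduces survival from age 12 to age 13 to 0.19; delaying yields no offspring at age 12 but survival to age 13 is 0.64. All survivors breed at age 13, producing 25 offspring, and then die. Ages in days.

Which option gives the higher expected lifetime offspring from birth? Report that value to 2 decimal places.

breed at age 12: R₀ = 0.77 × (4 + 0.19 × 25) = 0.77 × 8.7500 = 6.7375
delay to age 13: R₀ = 0.77 × (0.64 × 25) = 0.77 × 16.0000 = 12.3200
Higher: delay to age 13 (12.3200).

12.32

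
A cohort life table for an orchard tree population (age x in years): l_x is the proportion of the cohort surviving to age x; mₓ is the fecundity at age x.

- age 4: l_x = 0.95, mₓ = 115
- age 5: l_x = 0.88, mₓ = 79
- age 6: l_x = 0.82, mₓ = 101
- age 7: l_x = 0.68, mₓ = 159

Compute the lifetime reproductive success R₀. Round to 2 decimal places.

R₀ = Σ l_x mₓ:
  age 4: 0.95 × 115 = 109.2500
  age 5: 0.88 × 79 = 69.5200
  age 6: 0.82 × 101 = 82.8200
  age 7: 0.68 × 159 = 108.1200
R₀ = 109.2500 + 69.5200 + 82.8200 + 108.1200 = 369.7100

369.71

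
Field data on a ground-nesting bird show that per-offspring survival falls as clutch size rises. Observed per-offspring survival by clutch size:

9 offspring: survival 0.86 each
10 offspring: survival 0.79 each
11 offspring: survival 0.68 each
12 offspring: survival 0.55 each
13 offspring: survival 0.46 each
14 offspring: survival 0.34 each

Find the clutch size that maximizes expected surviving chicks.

Expected surviving chicks = c × s(c):
  c=9: 9 × 0.86 = 7.740
  c=10: 10 × 0.79 = 7.900
  c=11: 11 × 0.68 = 7.480
  c=12: 12 × 0.55 = 6.600
  c=13: 13 × 0.46 = 5.980
  c=14: 14 × 0.34 = 4.760
Maximum at c = 10 (7.900 surviving chicks).

10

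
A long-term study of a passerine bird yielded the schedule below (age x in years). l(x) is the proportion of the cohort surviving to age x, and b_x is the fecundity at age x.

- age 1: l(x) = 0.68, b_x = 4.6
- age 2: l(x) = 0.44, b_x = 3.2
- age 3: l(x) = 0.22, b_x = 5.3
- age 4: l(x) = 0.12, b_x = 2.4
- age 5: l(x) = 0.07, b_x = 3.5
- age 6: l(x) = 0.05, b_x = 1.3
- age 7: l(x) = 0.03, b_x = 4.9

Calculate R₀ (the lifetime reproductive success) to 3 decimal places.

R₀ = Σ l(x) b_x:
  age 1: 0.68 × 4.6 = 3.1280
  age 2: 0.44 × 3.2 = 1.4080
  age 3: 0.22 × 5.3 = 1.1660
  age 4: 0.12 × 2.4 = 0.2880
  age 5: 0.07 × 3.5 = 0.2450
  age 6: 0.05 × 1.3 = 0.0650
  age 7: 0.03 × 4.9 = 0.1470
R₀ = 3.1280 + 1.4080 + 1.1660 + 0.2880 + 0.2450 + 0.0650 + 0.1470 = 6.4470

6.447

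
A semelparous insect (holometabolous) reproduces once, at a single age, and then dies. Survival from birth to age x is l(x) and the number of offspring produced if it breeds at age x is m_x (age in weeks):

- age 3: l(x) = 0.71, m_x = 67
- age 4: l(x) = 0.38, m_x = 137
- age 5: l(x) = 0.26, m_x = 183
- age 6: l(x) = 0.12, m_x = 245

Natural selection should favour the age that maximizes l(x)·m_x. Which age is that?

Expected offspring if breeding at age x = l(x) × m_x:
  age 3: 0.71 × 67 = 47.570
  age 4: 0.38 × 137 = 52.060
  age 5: 0.26 × 183 = 47.580
  age 6: 0.12 × 245 = 29.400
Maximum at age 4 (52.060).

4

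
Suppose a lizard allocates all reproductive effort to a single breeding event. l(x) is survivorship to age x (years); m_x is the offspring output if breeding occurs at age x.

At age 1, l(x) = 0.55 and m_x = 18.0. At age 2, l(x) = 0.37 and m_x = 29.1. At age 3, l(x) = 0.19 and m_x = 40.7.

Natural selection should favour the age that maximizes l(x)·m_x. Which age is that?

Expected offspring if breeding at age x = l(x) × m_x:
  age 1: 0.55 × 18.0 = 9.900
  age 2: 0.37 × 29.1 = 10.767
  age 3: 0.19 × 40.7 = 7.733
Maximum at age 2 (10.767).

2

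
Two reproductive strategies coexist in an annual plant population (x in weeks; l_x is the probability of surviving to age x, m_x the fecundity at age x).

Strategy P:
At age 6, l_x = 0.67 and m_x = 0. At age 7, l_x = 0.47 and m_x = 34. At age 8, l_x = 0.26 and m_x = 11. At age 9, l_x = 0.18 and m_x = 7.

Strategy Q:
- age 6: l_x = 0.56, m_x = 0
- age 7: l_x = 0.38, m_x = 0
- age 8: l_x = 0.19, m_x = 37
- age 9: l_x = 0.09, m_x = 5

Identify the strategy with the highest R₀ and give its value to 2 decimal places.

Strategy P: R₀ = 0.67×0 + 0.47×34 + 0.26×11 + 0.18×7 = 20.1000
Strategy Q: R₀ = 0.56×0 + 0.38×0 + 0.19×37 + 0.09×5 = 7.4800
Highest R₀: strategy P with 20.1000.

20.10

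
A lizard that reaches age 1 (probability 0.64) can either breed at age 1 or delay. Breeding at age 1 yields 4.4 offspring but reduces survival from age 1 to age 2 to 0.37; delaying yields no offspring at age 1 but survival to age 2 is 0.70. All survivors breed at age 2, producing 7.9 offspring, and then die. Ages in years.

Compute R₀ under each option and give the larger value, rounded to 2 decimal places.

breed at age 1: R₀ = 0.64 × (4.4 + 0.37 × 7.9) = 0.64 × 7.3230 = 4.6867
delay to age 2: R₀ = 0.64 × (0.70 × 7.9) = 0.64 × 5.5300 = 3.5392
Higher: breed at age 1 (4.6867).

4.69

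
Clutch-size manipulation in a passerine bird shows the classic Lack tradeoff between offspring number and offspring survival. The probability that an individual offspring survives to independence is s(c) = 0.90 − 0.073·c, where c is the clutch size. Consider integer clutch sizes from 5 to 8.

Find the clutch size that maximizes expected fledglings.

Expected fledglings = c × s(c):
  c=5: 5 × 0.535 = 2.675
  c=6: 6 × 0.462 = 2.772
  c=7: 7 × 0.389 = 2.723
  c=8: 8 × 0.316 = 2.528
Maximum at c = 6 (2.772 fledglings).

6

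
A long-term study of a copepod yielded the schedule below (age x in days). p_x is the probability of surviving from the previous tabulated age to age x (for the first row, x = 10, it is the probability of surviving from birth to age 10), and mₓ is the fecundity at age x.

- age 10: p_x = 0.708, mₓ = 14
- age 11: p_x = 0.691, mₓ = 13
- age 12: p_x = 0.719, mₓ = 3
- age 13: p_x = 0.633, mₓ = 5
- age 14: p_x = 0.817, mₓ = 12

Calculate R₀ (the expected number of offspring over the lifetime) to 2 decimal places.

Survivorship from birth: l_x = p_10·p_11·…·p_x.
  l_10 = 0.70800
  l_11 = 0.48923
  l_12 = 0.35175
  l_13 = 0.22266
  l_14 = 0.18191
R₀ = Σ l_x mₓ:
  age 10: 0.70800 × 14 = 9.9120
  age 11: 0.48923 × 13 = 6.3600
  age 12: 0.35175 × 3 = 1.0553
  age 13: 0.22266 × 5 = 1.1133
  age 14: 0.18191 × 12 = 2.1829
R₀ = 9.9120 + 6.3600 + 1.0553 + 1.1133 + 2.1829 = 20.6235

20.62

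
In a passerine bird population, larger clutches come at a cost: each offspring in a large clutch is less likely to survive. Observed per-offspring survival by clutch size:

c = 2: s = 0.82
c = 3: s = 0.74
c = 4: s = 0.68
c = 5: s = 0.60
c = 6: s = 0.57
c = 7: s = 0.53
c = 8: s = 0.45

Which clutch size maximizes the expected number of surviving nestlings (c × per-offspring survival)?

7

Expected surviving nestlings = c × s(c):
  c=2: 2 × 0.82 = 1.640
  c=3: 3 × 0.74 = 2.220
  c=4: 4 × 0.68 = 2.720
  c=5: 5 × 0.60 = 3.000
  c=6: 6 × 0.57 = 3.420
  c=7: 7 × 0.53 = 3.710
  c=8: 8 × 0.45 = 3.600
Maximum at c = 7 (3.710 surviving nestlings).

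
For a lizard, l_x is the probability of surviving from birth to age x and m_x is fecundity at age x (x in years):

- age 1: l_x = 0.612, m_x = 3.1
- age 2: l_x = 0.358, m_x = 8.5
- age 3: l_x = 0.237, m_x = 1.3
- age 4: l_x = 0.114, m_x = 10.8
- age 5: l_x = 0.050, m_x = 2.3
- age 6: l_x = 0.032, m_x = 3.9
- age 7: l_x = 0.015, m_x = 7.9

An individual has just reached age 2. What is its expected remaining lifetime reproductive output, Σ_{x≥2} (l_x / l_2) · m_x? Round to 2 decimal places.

13.80

l_2 = 0.358. Conditional survival from age 2 to x is l_x / l_2.
  x=2: (0.358/0.358) × 8.5 = 8.5000
  x=3: (0.237/0.358) × 1.3 = 0.8606
  x=4: (0.114/0.358) × 10.8 = 3.4391
  x=5: (0.050/0.358) × 2.3 = 0.3212
  x=6: (0.032/0.358) × 3.9 = 0.3486
  x=7: (0.015/0.358) × 7.9 = 0.3310
Sum = 8.5000 + 0.8606 + 3.4391 + 0.3212 + 0.3486 + 0.3310 = 13.8006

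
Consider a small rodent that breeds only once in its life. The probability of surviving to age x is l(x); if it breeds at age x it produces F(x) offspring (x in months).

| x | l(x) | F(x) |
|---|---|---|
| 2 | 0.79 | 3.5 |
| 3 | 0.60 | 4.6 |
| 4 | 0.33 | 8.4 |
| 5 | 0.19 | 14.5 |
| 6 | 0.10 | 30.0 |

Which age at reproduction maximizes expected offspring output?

6

Expected offspring if breeding at age x = l(x) × F(x):
  age 2: 0.79 × 3.5 = 2.765
  age 3: 0.60 × 4.6 = 2.760
  age 4: 0.33 × 8.4 = 2.772
  age 5: 0.19 × 14.5 = 2.755
  age 6: 0.10 × 30.0 = 3.000
Maximum at age 6 (3.000).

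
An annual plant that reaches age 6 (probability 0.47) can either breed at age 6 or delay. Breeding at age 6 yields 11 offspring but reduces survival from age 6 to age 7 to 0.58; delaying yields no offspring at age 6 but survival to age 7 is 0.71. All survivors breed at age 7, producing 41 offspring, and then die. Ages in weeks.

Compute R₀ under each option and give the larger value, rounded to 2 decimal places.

breed at age 6: R₀ = 0.47 × (11 + 0.58 × 41) = 0.47 × 34.7800 = 16.3466
delay to age 7: R₀ = 0.47 × (0.71 × 41) = 0.47 × 29.1100 = 13.6817
Higher: breed at age 6 (16.3466).

16.35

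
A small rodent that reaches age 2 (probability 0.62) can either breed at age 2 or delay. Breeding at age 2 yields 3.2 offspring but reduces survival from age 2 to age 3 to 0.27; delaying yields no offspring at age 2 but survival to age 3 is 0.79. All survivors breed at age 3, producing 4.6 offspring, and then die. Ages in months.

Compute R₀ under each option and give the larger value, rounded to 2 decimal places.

2.75

breed at age 2: R₀ = 0.62 × (3.2 + 0.27 × 4.6) = 0.62 × 4.4420 = 2.7540
delay to age 3: R₀ = 0.62 × (0.79 × 4.6) = 0.62 × 3.6340 = 2.2531
Higher: breed at age 2 (2.7540).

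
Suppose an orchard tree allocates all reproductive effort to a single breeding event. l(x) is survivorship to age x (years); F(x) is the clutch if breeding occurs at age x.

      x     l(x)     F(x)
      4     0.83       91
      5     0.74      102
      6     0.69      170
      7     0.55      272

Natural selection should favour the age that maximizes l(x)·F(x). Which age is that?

7

Expected offspring if breeding at age x = l(x) × F(x):
  age 4: 0.83 × 91 = 75.530
  age 5: 0.74 × 102 = 75.480
  age 6: 0.69 × 170 = 117.300
  age 7: 0.55 × 272 = 149.600
Maximum at age 7 (149.600).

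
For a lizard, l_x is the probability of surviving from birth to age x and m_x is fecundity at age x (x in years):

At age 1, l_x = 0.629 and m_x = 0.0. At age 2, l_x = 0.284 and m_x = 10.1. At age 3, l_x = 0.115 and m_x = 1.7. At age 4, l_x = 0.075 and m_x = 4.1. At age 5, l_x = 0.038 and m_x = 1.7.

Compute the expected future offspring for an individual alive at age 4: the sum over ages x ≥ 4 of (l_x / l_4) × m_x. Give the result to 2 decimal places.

4.96

l_4 = 0.075. Conditional survival from age 4 to x is l_x / l_4.
  x=4: (0.075/0.075) × 4.1 = 4.1000
  x=5: (0.038/0.075) × 1.7 = 0.8613
Sum = 4.1000 + 0.8613 = 4.9613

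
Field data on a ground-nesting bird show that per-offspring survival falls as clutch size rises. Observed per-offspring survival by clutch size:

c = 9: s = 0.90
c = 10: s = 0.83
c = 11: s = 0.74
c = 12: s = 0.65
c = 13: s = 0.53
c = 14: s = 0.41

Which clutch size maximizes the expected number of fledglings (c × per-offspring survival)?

10

Expected fledglings = c × s(c):
  c=9: 9 × 0.90 = 8.100
  c=10: 10 × 0.83 = 8.300
  c=11: 11 × 0.74 = 8.140
  c=12: 12 × 0.65 = 7.800
  c=13: 13 × 0.53 = 6.890
  c=14: 14 × 0.41 = 5.740
Maximum at c = 10 (8.300 fledglings).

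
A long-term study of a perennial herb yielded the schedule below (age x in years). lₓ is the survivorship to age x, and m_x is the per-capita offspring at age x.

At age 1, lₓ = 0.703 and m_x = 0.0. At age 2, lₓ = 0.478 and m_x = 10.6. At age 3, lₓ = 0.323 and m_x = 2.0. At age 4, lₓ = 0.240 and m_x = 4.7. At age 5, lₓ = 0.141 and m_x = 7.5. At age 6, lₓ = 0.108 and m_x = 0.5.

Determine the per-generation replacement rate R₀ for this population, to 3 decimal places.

R₀ = Σ lₓ m_x:
  age 1: 0.703 × 0.0 = 0.0000
  age 2: 0.478 × 10.6 = 5.0668
  age 3: 0.323 × 2.0 = 0.6460
  age 4: 0.240 × 4.7 = 1.1280
  age 5: 0.141 × 7.5 = 1.0575
  age 6: 0.108 × 0.5 = 0.0540
R₀ = 0.0000 + 5.0668 + 0.6460 + 1.1280 + 1.0575 + 0.0540 = 7.9523

7.952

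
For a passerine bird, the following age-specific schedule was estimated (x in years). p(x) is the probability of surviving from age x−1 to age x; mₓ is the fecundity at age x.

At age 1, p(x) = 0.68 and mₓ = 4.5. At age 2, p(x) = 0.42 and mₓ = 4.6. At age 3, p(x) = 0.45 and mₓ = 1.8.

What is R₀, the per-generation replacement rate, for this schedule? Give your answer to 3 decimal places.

Survivorship from birth: l_x = p_1·p_2·…·p_x.
  l_1 = 0.68000
  l_2 = 0.28560
  l_3 = 0.12852
R₀ = Σ l_x mₓ:
  age 1: 0.68000 × 4.5 = 3.0600
  age 2: 0.28560 × 4.6 = 1.3138
  age 3: 0.12852 × 1.8 = 0.2313
R₀ = 3.0600 + 1.3138 + 0.2313 = 4.6051

4.605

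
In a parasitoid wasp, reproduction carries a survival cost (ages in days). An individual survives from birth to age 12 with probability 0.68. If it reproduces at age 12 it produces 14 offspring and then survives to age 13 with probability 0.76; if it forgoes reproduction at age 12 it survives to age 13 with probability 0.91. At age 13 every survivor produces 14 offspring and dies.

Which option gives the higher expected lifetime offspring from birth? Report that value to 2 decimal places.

breed at age 12: R₀ = 0.68 × (14 + 0.76 × 14) = 0.68 × 24.6400 = 16.7552
delay to age 13: R₀ = 0.68 × (0.91 × 14) = 0.68 × 12.7400 = 8.6632
Higher: breed at age 12 (16.7552).

16.76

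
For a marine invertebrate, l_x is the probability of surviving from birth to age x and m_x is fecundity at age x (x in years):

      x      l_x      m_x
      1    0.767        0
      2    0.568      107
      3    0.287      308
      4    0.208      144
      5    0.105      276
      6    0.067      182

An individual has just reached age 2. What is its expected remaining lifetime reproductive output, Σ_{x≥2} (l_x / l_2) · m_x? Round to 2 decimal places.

387.85

l_2 = 0.568. Conditional survival from age 2 to x is l_x / l_2.
  x=2: (0.568/0.568) × 107 = 107.0000
  x=3: (0.287/0.568) × 308 = 155.6268
  x=4: (0.208/0.568) × 144 = 52.7324
  x=5: (0.105/0.568) × 276 = 51.0211
  x=6: (0.067/0.568) × 182 = 21.4683
Sum = 107.0000 + 155.6268 + 52.7324 + 51.0211 + 21.4683 = 387.8486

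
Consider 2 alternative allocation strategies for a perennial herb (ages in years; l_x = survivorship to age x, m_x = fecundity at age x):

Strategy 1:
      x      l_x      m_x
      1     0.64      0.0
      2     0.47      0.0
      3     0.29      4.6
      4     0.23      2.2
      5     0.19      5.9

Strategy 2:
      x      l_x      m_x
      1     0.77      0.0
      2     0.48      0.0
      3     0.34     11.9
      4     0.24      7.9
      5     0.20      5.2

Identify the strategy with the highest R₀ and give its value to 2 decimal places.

Strategy 1: R₀ = 0.64×0.0 + 0.47×0.0 + 0.29×4.6 + 0.23×2.2 + 0.19×5.9 = 2.9610
Strategy 2: R₀ = 0.77×0.0 + 0.48×0.0 + 0.34×11.9 + 0.24×7.9 + 0.20×5.2 = 6.9820
Highest R₀: strategy 2 with 6.9820.

6.98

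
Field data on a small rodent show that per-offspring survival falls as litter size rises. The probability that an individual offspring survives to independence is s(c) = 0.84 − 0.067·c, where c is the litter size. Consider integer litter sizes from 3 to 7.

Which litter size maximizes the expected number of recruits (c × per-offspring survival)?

6

Expected recruits = c × s(c):
  c=3: 3 × 0.639 = 1.917
  c=4: 4 × 0.572 = 2.288
  c=5: 5 × 0.505 = 2.525
  c=6: 6 × 0.438 = 2.628
  c=7: 7 × 0.371 = 2.597
Maximum at c = 6 (2.628 recruits).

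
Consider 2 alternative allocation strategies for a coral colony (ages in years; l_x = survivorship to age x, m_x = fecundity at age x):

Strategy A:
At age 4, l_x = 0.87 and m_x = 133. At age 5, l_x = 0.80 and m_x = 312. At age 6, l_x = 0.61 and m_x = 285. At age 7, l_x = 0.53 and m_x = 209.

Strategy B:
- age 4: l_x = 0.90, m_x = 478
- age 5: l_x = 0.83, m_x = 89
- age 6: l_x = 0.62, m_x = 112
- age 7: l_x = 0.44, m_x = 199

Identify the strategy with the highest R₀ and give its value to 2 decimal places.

Strategy A: R₀ = 0.87×133 + 0.80×312 + 0.61×285 + 0.53×209 = 649.9300
Strategy B: R₀ = 0.90×478 + 0.83×89 + 0.62×112 + 0.44×199 = 661.0700
Highest R₀: strategy B with 661.0700.

661.07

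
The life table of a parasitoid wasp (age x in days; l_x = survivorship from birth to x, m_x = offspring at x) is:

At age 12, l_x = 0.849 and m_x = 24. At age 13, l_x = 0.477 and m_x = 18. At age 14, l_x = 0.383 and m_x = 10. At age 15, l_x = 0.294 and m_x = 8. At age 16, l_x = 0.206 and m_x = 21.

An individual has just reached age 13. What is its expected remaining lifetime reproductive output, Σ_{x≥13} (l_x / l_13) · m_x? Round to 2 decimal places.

40.03

l_13 = 0.477. Conditional survival from age 13 to x is l_x / l_13.
  x=13: (0.477/0.477) × 18 = 18.0000
  x=14: (0.383/0.477) × 10 = 8.0294
  x=15: (0.294/0.477) × 8 = 4.9308
  x=16: (0.206/0.477) × 21 = 9.0692
Sum = 18.0000 + 8.0294 + 4.9308 + 9.0692 = 40.0294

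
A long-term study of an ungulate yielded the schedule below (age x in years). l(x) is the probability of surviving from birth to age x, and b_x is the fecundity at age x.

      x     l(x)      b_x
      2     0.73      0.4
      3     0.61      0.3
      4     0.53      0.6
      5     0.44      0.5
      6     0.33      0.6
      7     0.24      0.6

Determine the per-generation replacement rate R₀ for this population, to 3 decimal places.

R₀ = Σ l(x) b_x:
  age 2: 0.73 × 0.4 = 0.2920
  age 3: 0.61 × 0.3 = 0.1830
  age 4: 0.53 × 0.6 = 0.3180
  age 5: 0.44 × 0.5 = 0.2200
  age 6: 0.33 × 0.6 = 0.1980
  age 7: 0.24 × 0.6 = 0.1440
R₀ = 0.2920 + 0.1830 + 0.3180 + 0.2200 + 0.1980 + 0.1440 = 1.3550

1.355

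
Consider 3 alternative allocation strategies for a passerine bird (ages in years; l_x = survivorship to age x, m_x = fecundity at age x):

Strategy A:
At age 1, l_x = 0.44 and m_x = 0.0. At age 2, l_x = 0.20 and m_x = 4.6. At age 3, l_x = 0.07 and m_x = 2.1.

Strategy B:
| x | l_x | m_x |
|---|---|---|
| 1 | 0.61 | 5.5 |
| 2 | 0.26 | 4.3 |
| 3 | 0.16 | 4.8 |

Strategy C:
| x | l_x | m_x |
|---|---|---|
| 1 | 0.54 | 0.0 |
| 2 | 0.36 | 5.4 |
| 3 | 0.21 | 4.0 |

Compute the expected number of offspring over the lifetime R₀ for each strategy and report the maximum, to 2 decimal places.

5.24

Strategy A: R₀ = 0.44×0.0 + 0.20×4.6 + 0.07×2.1 = 1.0670
Strategy B: R₀ = 0.61×5.5 + 0.26×4.3 + 0.16×4.8 = 5.2410
Strategy C: R₀ = 0.54×0.0 + 0.36×5.4 + 0.21×4.0 = 2.7840
Highest R₀: strategy B with 5.2410.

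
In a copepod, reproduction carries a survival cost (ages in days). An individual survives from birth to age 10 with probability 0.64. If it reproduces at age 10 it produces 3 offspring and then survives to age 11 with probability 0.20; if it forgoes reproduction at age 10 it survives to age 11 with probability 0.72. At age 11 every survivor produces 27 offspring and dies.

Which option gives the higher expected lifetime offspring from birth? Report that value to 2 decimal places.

breed at age 10: R₀ = 0.64 × (3 + 0.20 × 27) = 0.64 × 8.4000 = 5.3760
delay to age 11: R₀ = 0.64 × (0.72 × 27) = 0.64 × 19.4400 = 12.4416
Higher: delay to age 11 (12.4416).

12.44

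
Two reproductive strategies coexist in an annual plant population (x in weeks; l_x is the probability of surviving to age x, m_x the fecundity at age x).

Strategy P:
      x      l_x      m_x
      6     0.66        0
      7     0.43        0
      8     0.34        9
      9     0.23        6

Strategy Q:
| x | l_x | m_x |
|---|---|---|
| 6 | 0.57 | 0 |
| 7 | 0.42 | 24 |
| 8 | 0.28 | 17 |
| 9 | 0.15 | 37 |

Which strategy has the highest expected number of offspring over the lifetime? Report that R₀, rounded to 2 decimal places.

20.39

Strategy P: R₀ = 0.66×0 + 0.43×0 + 0.34×9 + 0.23×6 = 4.4400
Strategy Q: R₀ = 0.57×0 + 0.42×24 + 0.28×17 + 0.15×37 = 20.3900
Highest R₀: strategy Q with 20.3900.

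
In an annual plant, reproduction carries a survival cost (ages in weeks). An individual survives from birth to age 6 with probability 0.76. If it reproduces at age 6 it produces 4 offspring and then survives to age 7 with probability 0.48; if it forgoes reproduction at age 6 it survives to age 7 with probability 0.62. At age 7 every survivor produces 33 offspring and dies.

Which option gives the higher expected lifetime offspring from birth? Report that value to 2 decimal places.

breed at age 6: R₀ = 0.76 × (4 + 0.48 × 33) = 0.76 × 19.8400 = 15.0784
delay to age 7: R₀ = 0.76 × (0.62 × 33) = 0.76 × 20.4600 = 15.5496
Higher: delay to age 7 (15.5496).

15.55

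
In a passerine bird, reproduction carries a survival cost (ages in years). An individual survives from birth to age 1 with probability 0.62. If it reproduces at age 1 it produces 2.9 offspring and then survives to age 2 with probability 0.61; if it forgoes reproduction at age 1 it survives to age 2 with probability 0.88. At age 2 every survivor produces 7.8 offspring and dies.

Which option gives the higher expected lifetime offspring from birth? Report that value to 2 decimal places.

breed at age 1: R₀ = 0.62 × (2.9 + 0.61 × 7.8) = 0.62 × 7.6580 = 4.7480
delay to age 2: R₀ = 0.62 × (0.88 × 7.8) = 0.62 × 6.8640 = 4.2557
Higher: breed at age 1 (4.7480).

4.75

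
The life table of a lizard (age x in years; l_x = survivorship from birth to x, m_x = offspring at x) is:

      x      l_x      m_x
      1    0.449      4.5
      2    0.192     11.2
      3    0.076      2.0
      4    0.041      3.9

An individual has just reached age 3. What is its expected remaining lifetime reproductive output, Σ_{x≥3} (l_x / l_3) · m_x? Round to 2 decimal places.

4.10

l_3 = 0.076. Conditional survival from age 3 to x is l_x / l_3.
  x=3: (0.076/0.076) × 2.0 = 2.0000
  x=4: (0.041/0.076) × 3.9 = 2.1039
Sum = 2.0000 + 2.1039 = 4.1039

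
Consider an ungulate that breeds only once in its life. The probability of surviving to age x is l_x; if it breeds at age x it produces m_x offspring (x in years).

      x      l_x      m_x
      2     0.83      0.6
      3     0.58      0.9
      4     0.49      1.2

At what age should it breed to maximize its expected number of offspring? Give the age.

4

Expected offspring if breeding at age x = l_x × m_x:
  age 2: 0.83 × 0.6 = 0.498
  age 3: 0.58 × 0.9 = 0.522
  age 4: 0.49 × 1.2 = 0.588
Maximum at age 4 (0.588).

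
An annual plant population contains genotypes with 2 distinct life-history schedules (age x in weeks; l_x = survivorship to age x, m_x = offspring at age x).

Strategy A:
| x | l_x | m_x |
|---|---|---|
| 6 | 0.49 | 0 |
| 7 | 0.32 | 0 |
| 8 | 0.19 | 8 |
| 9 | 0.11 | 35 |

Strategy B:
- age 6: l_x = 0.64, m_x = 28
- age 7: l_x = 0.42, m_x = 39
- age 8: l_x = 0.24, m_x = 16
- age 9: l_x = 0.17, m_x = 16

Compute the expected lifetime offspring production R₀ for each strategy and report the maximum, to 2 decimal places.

Strategy A: R₀ = 0.49×0 + 0.32×0 + 0.19×8 + 0.11×35 = 5.3700
Strategy B: R₀ = 0.64×28 + 0.42×39 + 0.24×16 + 0.17×16 = 40.8600
Highest R₀: strategy B with 40.8600.

40.86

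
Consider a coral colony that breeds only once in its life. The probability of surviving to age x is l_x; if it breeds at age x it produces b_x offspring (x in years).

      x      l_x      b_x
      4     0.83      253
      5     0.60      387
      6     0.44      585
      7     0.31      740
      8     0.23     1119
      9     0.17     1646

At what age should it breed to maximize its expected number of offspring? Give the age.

Expected offspring if breeding at age x = l_x × b_x:
  age 4: 0.83 × 253 = 209.990
  age 5: 0.60 × 387 = 232.200
  age 6: 0.44 × 585 = 257.400
  age 7: 0.31 × 740 = 229.400
  age 8: 0.23 × 1119 = 257.370
  age 9: 0.17 × 1646 = 279.820
Maximum at age 9 (279.820).

9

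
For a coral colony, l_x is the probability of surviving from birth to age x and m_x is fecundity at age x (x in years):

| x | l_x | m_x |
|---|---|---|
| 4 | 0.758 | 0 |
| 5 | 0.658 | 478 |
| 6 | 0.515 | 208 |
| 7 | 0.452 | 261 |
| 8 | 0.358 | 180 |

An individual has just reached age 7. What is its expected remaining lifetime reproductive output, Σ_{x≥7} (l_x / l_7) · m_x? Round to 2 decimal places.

403.57

l_7 = 0.452. Conditional survival from age 7 to x is l_x / l_7.
  x=7: (0.452/0.452) × 261 = 261.0000
  x=8: (0.358/0.452) × 180 = 142.5664
Sum = 261.0000 + 142.5664 = 403.5664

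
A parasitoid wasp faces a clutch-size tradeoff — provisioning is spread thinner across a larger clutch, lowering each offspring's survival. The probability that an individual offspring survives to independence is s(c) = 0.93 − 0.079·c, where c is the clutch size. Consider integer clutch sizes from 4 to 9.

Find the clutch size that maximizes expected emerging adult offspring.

6

Expected emerging adult offspring = c × s(c):
  c=4: 4 × 0.614 = 2.456
  c=5: 5 × 0.535 = 2.675
  c=6: 6 × 0.456 = 2.736
  c=7: 7 × 0.377 = 2.639
  c=8: 8 × 0.298 = 2.384
  c=9: 9 × 0.219 = 1.971
Maximum at c = 6 (2.736 emerging adult offspring).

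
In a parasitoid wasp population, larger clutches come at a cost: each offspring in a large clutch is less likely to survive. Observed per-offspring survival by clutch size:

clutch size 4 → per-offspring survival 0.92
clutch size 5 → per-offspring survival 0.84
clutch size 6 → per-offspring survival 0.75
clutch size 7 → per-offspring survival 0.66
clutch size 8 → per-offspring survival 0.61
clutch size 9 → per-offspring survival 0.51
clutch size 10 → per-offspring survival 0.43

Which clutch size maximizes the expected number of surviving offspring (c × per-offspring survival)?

8

Expected surviving offspring = c × s(c):
  c=4: 4 × 0.92 = 3.680
  c=5: 5 × 0.84 = 4.200
  c=6: 6 × 0.75 = 4.500
  c=7: 7 × 0.66 = 4.620
  c=8: 8 × 0.61 = 4.880
  c=9: 9 × 0.51 = 4.590
  c=10: 10 × 0.43 = 4.300
Maximum at c = 8 (4.880 surviving offspring).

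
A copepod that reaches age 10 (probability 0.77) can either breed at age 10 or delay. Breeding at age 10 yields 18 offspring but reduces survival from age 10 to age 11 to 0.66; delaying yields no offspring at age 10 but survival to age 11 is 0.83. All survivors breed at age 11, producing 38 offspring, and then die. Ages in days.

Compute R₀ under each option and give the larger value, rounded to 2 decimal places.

breed at age 10: R₀ = 0.77 × (18 + 0.66 × 38) = 0.77 × 43.0800 = 33.1716
delay to age 11: R₀ = 0.77 × (0.83 × 38) = 0.77 × 31.5400 = 24.2858
Higher: breed at age 10 (33.1716).

33.17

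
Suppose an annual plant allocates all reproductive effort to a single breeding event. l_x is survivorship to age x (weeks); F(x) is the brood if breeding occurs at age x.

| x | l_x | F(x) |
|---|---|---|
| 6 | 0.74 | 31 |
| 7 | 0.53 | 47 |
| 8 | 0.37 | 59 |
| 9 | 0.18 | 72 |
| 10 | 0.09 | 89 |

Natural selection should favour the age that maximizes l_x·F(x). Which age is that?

Expected offspring if breeding at age x = l_x × F(x):
  age 6: 0.74 × 31 = 22.940
  age 7: 0.53 × 47 = 24.910
  age 8: 0.37 × 59 = 21.830
  age 9: 0.18 × 72 = 12.960
  age 10: 0.09 × 89 = 8.010
Maximum at age 7 (24.910).

7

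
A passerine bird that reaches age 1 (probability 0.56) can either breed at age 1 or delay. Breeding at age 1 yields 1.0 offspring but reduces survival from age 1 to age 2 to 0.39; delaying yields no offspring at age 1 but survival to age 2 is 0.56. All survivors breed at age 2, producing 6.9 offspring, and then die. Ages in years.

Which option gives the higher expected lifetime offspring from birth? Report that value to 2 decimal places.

2.16

breed at age 1: R₀ = 0.56 × (1.0 + 0.39 × 6.9) = 0.56 × 3.6910 = 2.0670
delay to age 2: R₀ = 0.56 × (0.56 × 6.9) = 0.56 × 3.8640 = 2.1638
Higher: delay to age 2 (2.1638).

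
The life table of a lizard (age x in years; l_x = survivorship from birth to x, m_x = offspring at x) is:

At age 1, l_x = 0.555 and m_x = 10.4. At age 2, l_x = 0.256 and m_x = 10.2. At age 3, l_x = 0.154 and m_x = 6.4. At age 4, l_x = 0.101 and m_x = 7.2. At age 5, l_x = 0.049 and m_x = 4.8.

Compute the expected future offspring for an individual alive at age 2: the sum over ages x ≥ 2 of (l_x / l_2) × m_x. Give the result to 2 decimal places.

17.81

l_2 = 0.256. Conditional survival from age 2 to x is l_x / l_2.
  x=2: (0.256/0.256) × 10.2 = 10.2000
  x=3: (0.154/0.256) × 6.4 = 3.8500
  x=4: (0.101/0.256) × 7.2 = 2.8406
  x=5: (0.049/0.256) × 4.8 = 0.9187
Sum = 10.2000 + 3.8500 + 2.8406 + 0.9187 = 17.8094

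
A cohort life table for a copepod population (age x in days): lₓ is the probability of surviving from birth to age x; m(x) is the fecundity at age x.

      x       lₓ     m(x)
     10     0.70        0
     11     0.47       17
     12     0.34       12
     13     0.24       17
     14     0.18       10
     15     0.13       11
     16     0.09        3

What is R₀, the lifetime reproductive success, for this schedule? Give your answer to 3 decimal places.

19.650

R₀ = Σ lₓ m(x):
  age 10: 0.70 × 0 = 0.0000
  age 11: 0.47 × 17 = 7.9900
  age 12: 0.34 × 12 = 4.0800
  age 13: 0.24 × 17 = 4.0800
  age 14: 0.18 × 10 = 1.8000
  age 15: 0.13 × 11 = 1.4300
  age 16: 0.09 × 3 = 0.2700
R₀ = 0.0000 + 7.9900 + 4.0800 + 4.0800 + 1.8000 + 1.4300 + 0.2700 = 19.6500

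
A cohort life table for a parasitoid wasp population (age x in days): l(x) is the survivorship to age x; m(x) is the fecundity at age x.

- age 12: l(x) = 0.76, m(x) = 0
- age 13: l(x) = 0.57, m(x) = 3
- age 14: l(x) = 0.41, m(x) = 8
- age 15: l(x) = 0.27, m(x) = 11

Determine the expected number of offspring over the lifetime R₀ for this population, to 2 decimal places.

7.96

R₀ = Σ l(x) m(x):
  age 12: 0.76 × 0 = 0.0000
  age 13: 0.57 × 3 = 1.7100
  age 14: 0.41 × 8 = 3.2800
  age 15: 0.27 × 11 = 2.9700
R₀ = 0.0000 + 1.7100 + 3.2800 + 2.9700 = 7.9600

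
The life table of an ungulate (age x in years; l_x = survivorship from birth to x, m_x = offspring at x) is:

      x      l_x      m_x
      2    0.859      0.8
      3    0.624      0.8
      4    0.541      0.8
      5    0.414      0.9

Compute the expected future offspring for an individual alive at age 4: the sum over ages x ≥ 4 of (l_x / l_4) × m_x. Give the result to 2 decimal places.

1.49

l_4 = 0.541. Conditional survival from age 4 to x is l_x / l_4.
  x=4: (0.541/0.541) × 0.8 = 0.8000
  x=5: (0.414/0.541) × 0.9 = 0.6887
Sum = 0.8000 + 0.6887 = 1.4887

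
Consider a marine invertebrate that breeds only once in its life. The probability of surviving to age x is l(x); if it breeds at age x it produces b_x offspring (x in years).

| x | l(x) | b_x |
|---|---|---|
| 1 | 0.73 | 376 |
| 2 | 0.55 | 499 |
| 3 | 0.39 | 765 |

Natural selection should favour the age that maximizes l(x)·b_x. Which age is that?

3

Expected offspring if breeding at age x = l(x) × b_x:
  age 1: 0.73 × 376 = 274.480
  age 2: 0.55 × 499 = 274.450
  age 3: 0.39 × 765 = 298.350
Maximum at age 3 (298.350).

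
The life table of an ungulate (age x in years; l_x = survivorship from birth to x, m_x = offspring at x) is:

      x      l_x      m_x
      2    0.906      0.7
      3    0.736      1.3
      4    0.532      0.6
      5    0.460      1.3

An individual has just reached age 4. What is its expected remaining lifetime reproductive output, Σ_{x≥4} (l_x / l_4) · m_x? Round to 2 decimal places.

1.72

l_4 = 0.532. Conditional survival from age 4 to x is l_x / l_4.
  x=4: (0.532/0.532) × 0.6 = 0.6000
  x=5: (0.460/0.532) × 1.3 = 1.1241
Sum = 0.6000 + 1.1241 = 1.7241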